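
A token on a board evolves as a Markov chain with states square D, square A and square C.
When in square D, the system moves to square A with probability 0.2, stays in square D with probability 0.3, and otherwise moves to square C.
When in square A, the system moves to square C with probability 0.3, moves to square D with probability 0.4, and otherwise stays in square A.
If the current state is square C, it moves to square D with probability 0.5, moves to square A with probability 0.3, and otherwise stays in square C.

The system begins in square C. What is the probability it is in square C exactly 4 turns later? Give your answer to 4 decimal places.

0.3466

Propagate the distribution vector 4 turns from square C.
After 0 turns: (0.0000, 0.0000, 1.0000)
After 1 turn: (0.5000, 0.3000, 0.2000)
After 2 turns: (0.3700, 0.2500, 0.3800)
After 3 turns: (0.4010, 0.2630, 0.3360)
After 4 turns: (0.3935, 0.2599, 0.3466)
P(in square C after 4 turns) = 0.3466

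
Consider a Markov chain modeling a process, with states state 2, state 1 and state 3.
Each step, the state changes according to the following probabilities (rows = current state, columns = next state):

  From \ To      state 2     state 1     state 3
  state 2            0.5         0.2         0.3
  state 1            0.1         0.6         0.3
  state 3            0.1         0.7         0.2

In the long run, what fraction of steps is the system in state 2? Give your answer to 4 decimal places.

0.1667

Let the stationary distribution be π with π = πP and π_1 + π_2 + π_3 = 1.
π_1 = 0.5·π_1 + 0.1·π_2 + 0.1·π_3
π_2 = 0.2·π_1 + 0.6·π_2 + 0.7·π_3
Solving with the normalization constraint gives π = (0.1667, 0.5606, 0.2727).
So the stationary probability of state 2 is 0.1667.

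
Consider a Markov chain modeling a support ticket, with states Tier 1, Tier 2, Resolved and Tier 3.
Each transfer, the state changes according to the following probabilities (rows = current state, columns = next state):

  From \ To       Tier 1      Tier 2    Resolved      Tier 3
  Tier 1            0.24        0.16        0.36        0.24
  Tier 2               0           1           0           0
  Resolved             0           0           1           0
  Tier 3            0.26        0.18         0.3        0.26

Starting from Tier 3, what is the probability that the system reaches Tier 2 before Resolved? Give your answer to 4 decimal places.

Let h(s) be the probability of absorption at Tier 2 starting from transient state s. Then h(Tier 2) = 1 and h(Resolved) = 0. By first-step analysis:
h(Tier 1) = 0.24·h(Tier 1) + 0.16·1 + 0.36·0 + 0.24·h(Tier 3)
h(Tier 3) = 0.26·h(Tier 1) + 0.18·1 + 0.3·0 + 0.26·h(Tier 3)
Solving: h(Tier 1) = 0.3232, h(Tier 3) = 0.3568.
Starting from Tier 3, the probability is 0.3568.

0.3568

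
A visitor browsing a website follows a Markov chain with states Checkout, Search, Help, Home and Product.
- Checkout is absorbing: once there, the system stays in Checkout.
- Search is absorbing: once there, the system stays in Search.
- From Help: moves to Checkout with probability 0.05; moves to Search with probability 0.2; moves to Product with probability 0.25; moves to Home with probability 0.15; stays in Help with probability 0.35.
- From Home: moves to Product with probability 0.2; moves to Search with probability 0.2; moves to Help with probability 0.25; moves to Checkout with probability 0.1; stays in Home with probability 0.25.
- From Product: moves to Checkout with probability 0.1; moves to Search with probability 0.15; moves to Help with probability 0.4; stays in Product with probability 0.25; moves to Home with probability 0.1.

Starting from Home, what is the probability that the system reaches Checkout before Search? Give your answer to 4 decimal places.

Let h(s) be the probability of absorption at Checkout starting from transient state s. Then h(Checkout) = 1 and h(Search) = 0. By first-step analysis:
h(Help) = 0.05·1 + 0.2·0 + 0.35·h(Help) + 0.15·h(Home) + 0.25·h(Product)
h(Home) = 0.1·1 + 0.2·0 + 0.25·h(Help) + 0.25·h(Home) + 0.2·h(Product)
h(Product) = 0.1·1 + 0.15·0 + 0.4·h(Help) + 0.1·h(Home) + 0.25·h(Product)
Solving: h(Help) = 0.2708, h(Home) = 0.3086, h(Product) = 0.3189.
Starting from Home, the probability is 0.3086.

0.3086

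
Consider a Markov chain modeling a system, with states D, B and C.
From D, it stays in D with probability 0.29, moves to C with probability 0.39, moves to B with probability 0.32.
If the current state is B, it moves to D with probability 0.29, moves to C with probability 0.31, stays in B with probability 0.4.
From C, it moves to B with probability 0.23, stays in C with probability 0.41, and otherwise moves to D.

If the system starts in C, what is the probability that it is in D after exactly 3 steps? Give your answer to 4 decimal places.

0.3166

Propagate the distribution vector 3 steps from C.
After 0 steps: (0.0000, 0.0000, 1.0000)
After 1 step: (0.3600, 0.2300, 0.4100)
After 2 steps: (0.3187, 0.3015, 0.3798)
After 3 steps: (0.3166, 0.3099, 0.3735)
P(in D after 3 steps) = 0.3166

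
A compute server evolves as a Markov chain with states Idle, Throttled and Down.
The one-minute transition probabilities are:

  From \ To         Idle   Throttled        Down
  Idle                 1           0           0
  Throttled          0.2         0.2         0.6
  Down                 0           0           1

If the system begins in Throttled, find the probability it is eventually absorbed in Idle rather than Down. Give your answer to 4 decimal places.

Let h(s) be the probability of absorption at Idle starting from transient state s. Then h(Idle) = 1 and h(Down) = 0. By first-step analysis:
h(Throttled) = 0.2·1 + 0.2·h(Throttled) + 0.6·0
Solving: h(Throttled) = 0.2500.
Starting from Throttled, the probability is 0.2500.

0.2500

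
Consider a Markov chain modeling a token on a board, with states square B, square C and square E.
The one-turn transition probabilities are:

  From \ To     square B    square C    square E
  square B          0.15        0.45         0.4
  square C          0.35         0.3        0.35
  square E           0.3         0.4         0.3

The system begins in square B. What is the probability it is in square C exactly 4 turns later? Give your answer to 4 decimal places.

0.3758

Propagate the distribution vector 4 turns from square B.
After 0 turns: (1.0000, 0.0000, 0.0000)
After 1 turn: (0.1500, 0.4500, 0.4000)
After 2 turns: (0.3000, 0.3625, 0.3375)
After 3 turns: (0.2731, 0.3788, 0.3481)
After 4 turns: (0.2780, 0.3758, 0.3463)
P(in square C after 4 turns) = 0.3758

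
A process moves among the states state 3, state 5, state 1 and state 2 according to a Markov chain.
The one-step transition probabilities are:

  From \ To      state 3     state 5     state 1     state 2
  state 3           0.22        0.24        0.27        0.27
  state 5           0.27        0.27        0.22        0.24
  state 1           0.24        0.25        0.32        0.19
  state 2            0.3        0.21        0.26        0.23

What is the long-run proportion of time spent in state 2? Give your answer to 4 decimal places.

Let the stationary distribution be π with π = πP and π_1 + π_2 + π_3 + π_4 = 1.
π_1 = 0.22·π_1 + 0.27·π_2 + 0.24·π_3 + 0.3·π_4
π_2 = 0.24·π_1 + 0.27·π_2 + 0.25·π_3 + 0.21·π_4
π_3 = 0.27·π_1 + 0.22·π_2 + 0.32·π_3 + 0.26·π_4
Solving with the normalization constraint gives π = (0.2561, 0.2430, 0.2690, 0.2319).
So the stationary probability of state 2 is 0.2319.

0.2319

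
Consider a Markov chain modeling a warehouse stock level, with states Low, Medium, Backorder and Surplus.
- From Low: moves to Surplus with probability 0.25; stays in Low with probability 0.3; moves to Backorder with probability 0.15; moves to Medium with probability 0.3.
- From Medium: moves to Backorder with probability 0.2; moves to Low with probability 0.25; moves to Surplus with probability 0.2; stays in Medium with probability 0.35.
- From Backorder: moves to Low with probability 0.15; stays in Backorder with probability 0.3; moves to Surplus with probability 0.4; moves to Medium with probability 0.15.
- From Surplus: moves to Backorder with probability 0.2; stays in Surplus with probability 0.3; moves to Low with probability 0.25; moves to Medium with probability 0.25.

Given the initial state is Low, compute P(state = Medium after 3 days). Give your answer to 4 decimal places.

0.2705

Propagate the distribution vector 3 days from Low.
After 0 days: (1.0000, 0.0000, 0.0000, 0.0000)
After 1 day: (0.3000, 0.3000, 0.1500, 0.2500)
After 2 days: (0.2500, 0.2800, 0.2000, 0.2700)
After 3 days: (0.2425, 0.2705, 0.2075, 0.2795)
P(in Medium after 3 days) = 0.2705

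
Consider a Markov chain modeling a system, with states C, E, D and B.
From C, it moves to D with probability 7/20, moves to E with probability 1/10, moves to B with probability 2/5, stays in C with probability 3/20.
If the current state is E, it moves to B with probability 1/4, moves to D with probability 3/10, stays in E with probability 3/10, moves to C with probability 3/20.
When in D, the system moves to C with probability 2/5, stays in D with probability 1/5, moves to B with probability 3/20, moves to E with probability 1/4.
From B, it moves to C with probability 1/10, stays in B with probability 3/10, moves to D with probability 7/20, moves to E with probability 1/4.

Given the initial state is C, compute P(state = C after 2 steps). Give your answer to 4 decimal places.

Propagate the distribution vector 2 steps from C.
After 0 steps: (1.0000, 0.0000, 0.0000, 0.0000)
After 1 step: (0.1500, 0.1000, 0.3500, 0.4000)
After 2 steps: (0.2175, 0.2325, 0.2925, 0.2575)
P(in C after 2 steps) = 0.2175

0.2175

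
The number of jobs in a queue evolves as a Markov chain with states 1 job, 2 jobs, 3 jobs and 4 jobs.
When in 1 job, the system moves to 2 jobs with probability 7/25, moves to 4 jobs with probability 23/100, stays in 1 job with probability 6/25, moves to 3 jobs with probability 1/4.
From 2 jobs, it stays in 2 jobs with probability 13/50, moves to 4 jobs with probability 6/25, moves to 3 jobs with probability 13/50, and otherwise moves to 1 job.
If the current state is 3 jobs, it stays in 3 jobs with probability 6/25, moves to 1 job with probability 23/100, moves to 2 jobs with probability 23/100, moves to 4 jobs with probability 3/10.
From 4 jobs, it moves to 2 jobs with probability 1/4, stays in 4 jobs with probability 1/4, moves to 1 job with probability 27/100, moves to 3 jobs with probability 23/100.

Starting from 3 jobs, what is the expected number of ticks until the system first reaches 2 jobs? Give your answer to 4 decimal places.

Let t(s) be the expected number of ticks to first reach 2 jobs from state s, with t(2 jobs) = 0. Conditioning on the first tick:
t(1 job) = 1 + 0.24·t(1 job) + 0.25·t(3 jobs) + 0.23·t(4 jobs)
t(3 jobs) = 1 + 0.23·t(1 job) + 0.24·t(3 jobs) + 0.3·t(4 jobs)
t(4 jobs) = 1 + 0.27·t(1 job) + 0.23·t(3 jobs) + 0.25·t(4 jobs)
Solving: t(1 job) = 3.8415, t(3 jobs) = 4.0396, t(4 jobs) = 3.9551.
Expected ticks from 3 jobs to 2 jobs: 4.0396.

4.0396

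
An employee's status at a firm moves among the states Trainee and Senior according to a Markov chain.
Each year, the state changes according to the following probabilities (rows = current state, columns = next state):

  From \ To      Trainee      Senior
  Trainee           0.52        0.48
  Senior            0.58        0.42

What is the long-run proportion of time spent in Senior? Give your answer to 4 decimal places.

0.4528

Let the stationary distribution be π with π = πP and π_1 + π_2 = 1.
π_1 = 0.52·π_1 + 0.58·π_2
Solving with the normalization constraint gives π = (0.5472, 0.4528).
So the stationary probability of Senior is 0.4528.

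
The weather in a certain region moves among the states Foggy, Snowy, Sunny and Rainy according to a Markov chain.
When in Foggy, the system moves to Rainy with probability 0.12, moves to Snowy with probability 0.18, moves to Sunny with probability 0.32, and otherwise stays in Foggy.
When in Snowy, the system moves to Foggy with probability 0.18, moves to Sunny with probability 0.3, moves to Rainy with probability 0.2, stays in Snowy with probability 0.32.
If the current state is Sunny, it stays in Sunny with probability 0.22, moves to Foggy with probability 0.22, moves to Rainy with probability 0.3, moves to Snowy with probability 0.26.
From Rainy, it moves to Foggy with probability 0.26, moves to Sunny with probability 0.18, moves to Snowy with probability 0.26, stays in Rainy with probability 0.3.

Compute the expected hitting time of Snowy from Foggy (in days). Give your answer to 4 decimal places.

Let t(s) be the expected number of days to first reach Snowy from state s, with t(Snowy) = 0. Conditioning on the first day:
t(Foggy) = 1 + 0.38·t(Foggy) + 0.32·t(Sunny) + 0.12·t(Rainy)
t(Sunny) = 1 + 0.22·t(Foggy) + 0.22·t(Sunny) + 0.3·t(Rainy)
t(Rainy) = 1 + 0.26·t(Foggy) + 0.18·t(Sunny) + 0.3·t(Rainy)
Solving: t(Foggy) = 4.5967, t(Sunny) = 4.2000, t(Rainy) = 4.2159.
Expected days from Foggy to Snowy: 4.5967.

4.5967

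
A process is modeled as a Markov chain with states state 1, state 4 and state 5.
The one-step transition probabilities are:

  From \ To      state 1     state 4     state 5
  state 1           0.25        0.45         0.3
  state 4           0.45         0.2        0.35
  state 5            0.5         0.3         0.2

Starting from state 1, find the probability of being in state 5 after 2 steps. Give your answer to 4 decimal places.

Sum over the intermediate state after 1 step:
P = P(state 1→state 1)·P(state 1→state 5) + P(state 1→state 4)·P(state 4→state 5) + P(state 1→state 5)·P(state 5→state 5)
  = 0.25×0.3 + 0.45×0.35 + 0.3×0.2
  = 0.0750 + 0.1575 + 0.0600 = 0.2925

0.2925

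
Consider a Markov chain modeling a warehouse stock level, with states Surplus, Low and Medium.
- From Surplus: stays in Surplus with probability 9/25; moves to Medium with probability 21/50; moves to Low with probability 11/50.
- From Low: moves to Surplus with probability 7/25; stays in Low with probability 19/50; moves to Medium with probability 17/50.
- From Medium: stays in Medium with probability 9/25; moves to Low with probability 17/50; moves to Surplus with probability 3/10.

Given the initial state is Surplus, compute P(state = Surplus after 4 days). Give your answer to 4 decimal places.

Propagate the distribution vector 4 days from Surplus.
After 0 days: (1.0000, 0.0000, 0.0000)
After 1 day: (0.3600, 0.2200, 0.4200)
After 2 days: (0.3172, 0.3056, 0.3772)
After 3 days: (0.3129, 0.3142, 0.3729)
After 4 days: (0.3125, 0.3150, 0.3725)
P(in Surplus after 4 days) = 0.3125

0.3125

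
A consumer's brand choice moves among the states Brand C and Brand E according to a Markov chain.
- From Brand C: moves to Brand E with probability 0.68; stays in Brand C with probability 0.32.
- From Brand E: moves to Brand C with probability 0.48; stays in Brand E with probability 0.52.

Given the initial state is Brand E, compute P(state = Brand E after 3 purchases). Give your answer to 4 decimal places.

0.5845

Propagate the distribution vector 3 purchases from Brand E.
After 0 purchases: (0.0000, 1.0000)
After 1 purchase: (0.4800, 0.5200)
After 2 purchases: (0.4032, 0.5968)
After 3 purchases: (0.4155, 0.5845)
P(in Brand E after 3 purchases) = 0.5845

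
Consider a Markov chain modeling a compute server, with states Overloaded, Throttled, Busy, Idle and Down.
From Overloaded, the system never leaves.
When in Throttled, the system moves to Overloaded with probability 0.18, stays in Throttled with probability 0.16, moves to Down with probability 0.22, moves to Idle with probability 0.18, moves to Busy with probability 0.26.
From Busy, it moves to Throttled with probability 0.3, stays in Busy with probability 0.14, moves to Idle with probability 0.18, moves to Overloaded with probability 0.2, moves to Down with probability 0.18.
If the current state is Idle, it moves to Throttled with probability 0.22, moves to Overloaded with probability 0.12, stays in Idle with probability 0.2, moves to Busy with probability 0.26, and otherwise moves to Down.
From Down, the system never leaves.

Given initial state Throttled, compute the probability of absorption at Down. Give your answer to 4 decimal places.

Let h(s) be the probability of absorption at Down starting from transient state s. Then h(Down) = 1 and h(Overloaded) = 0. By first-step analysis:
h(Throttled) = 0.18·0 + 0.16·h(Throttled) + 0.26·h(Busy) + 0.18·h(Idle) + 0.22·1
h(Busy) = 0.2·0 + 0.3·h(Throttled) + 0.14·h(Busy) + 0.18·h(Idle) + 0.18·1
h(Idle) = 0.12·0 + 0.22·h(Throttled) + 0.26·h(Busy) + 0.2·h(Idle) + 0.2·1
Solving: h(Throttled) = 0.5439, h(Busy) = 0.5179, h(Idle) = 0.5679.
Starting from Throttled, the probability is 0.5439.

0.5439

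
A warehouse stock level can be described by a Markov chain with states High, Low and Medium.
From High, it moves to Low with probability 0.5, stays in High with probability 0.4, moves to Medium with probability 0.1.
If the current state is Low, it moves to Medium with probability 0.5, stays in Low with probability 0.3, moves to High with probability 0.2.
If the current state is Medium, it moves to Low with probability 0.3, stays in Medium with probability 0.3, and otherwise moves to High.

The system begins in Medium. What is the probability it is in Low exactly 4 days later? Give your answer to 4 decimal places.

0.3648

Propagate the distribution vector 4 days from Medium.
After 0 days: (0.0000, 0.0000, 1.0000)
After 1 day: (0.4000, 0.3000, 0.3000)
After 2 days: (0.3400, 0.3800, 0.2800)
After 3 days: (0.3240, 0.3680, 0.3080)
After 4 days: (0.3264, 0.3648, 0.3088)
P(in Low after 4 days) = 0.3648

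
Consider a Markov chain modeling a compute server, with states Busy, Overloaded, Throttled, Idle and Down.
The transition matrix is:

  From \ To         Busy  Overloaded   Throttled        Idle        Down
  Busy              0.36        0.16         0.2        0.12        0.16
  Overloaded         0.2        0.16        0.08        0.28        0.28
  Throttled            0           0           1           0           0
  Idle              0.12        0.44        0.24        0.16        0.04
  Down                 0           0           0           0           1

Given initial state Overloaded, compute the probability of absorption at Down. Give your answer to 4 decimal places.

Let h(s) be the probability of absorption at Down starting from transient state s. Then h(Down) = 1 and h(Throttled) = 0. By first-step analysis:
h(Busy) = 0.36·h(Busy) + 0.16·h(Overloaded) + 0.2·0 + 0.12·h(Idle) + 0.16·1
h(Overloaded) = 0.2·h(Busy) + 0.16·h(Overloaded) + 0.08·0 + 0.28·h(Idle) + 0.28·1
h(Idle) = 0.12·h(Busy) + 0.44·h(Overloaded) + 0.24·0 + 0.16·h(Idle) + 0.04·1
Solving: h(Busy) = 0.4764, h(Overloaded) = 0.5880, h(Idle) = 0.4237.
Starting from Overloaded, the probability is 0.5880.

0.5880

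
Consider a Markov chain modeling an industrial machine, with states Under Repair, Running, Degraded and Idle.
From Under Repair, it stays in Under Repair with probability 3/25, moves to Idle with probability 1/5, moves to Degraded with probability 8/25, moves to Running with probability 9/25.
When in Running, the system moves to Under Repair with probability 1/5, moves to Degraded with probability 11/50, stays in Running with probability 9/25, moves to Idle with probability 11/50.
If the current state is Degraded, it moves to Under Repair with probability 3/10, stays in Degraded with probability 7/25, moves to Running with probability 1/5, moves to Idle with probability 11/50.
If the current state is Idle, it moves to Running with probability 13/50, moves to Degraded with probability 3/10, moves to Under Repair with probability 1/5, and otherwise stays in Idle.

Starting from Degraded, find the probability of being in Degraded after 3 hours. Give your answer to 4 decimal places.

Propagate the distribution vector 3 hours from Degraded.
After 0 hours: (0.0000, 0.0000, 1.0000, 0.0000)
After 1 hour: (0.3000, 0.2000, 0.2800, 0.2200)
After 2 hours: (0.2040, 0.2932, 0.2844, 0.2184)
After 3 hours: (0.2121, 0.2927, 0.2749, 0.2203)
P(in Degraded after 3 hours) = 0.2749

0.2749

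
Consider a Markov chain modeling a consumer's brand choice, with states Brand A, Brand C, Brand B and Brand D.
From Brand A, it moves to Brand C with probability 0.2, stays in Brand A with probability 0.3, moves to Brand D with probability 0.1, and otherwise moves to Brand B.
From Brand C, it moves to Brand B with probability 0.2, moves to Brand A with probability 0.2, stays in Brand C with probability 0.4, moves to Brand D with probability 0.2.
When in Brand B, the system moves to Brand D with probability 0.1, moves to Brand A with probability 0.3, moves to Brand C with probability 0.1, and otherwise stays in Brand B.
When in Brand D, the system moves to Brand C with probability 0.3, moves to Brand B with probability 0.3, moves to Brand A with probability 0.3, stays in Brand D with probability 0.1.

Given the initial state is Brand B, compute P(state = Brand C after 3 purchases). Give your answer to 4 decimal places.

0.2050

Propagate the distribution vector 3 purchases from Brand B.
After 0 purchases: (0.0000, 0.0000, 1.0000, 0.0000)
After 1 purchase: (0.3000, 0.1000, 0.5000, 0.1000)
After 2 purchases: (0.2900, 0.1800, 0.4200, 0.1100)
After 3 purchases: (0.2820, 0.2050, 0.3950, 0.1180)
P(in Brand C after 3 purchases) = 0.2050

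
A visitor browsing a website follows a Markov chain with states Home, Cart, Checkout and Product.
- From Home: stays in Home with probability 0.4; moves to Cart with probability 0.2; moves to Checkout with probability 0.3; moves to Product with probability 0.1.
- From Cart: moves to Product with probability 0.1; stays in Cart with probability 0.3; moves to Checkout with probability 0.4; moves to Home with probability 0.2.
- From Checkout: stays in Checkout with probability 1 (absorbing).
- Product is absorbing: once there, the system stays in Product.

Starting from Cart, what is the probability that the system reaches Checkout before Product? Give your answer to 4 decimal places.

Let h(s) be the probability of absorption at Checkout starting from transient state s. Then h(Checkout) = 1 and h(Product) = 0. By first-step analysis:
h(Home) = 0.4·h(Home) + 0.2·h(Cart) + 0.3·1 + 0.1·0
h(Cart) = 0.2·h(Home) + 0.3·h(Cart) + 0.4·1 + 0.1·0
Solving: h(Home) = 0.7632, h(Cart) = 0.7895.
Starting from Cart, the probability is 0.7895.

0.7895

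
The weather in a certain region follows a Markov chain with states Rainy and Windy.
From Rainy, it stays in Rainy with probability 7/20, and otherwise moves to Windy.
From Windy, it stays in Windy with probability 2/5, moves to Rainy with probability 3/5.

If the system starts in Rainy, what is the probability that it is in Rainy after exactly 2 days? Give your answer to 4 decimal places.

0.5125

Sum over the intermediate state after 1 day:
P = P(Rainy→Rainy)·P(Rainy→Rainy) + P(Rainy→Windy)·P(Windy→Rainy)
  = 0.35×0.35 + 0.65×0.6
  = 0.1225 + 0.3900 = 0.5125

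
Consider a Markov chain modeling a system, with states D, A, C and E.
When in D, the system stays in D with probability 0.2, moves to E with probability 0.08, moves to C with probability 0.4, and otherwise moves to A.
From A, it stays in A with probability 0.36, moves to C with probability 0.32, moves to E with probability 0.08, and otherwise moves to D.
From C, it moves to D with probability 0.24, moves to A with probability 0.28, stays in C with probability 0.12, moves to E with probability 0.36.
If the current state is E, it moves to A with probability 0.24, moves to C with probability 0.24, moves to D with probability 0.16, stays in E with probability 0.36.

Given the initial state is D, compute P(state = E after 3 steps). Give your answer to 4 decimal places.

0.2099

Propagate the distribution vector 3 steps from D.
After 0 steps: (1.0000, 0.0000, 0.0000, 0.0000)
After 1 step: (0.2000, 0.3200, 0.4000, 0.0800)
After 2 steps: (0.2256, 0.3104, 0.2496, 0.2144)
After 3 steps: (0.2138, 0.3053, 0.2710, 0.2099)
P(in E after 3 steps) = 0.2099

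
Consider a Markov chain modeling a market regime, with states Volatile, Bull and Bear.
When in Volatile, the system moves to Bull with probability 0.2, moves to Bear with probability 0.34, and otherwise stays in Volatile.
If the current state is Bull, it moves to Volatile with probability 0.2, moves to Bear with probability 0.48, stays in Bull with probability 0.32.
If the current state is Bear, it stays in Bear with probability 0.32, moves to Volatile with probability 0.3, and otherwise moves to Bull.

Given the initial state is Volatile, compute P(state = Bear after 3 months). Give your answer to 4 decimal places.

Propagate the distribution vector 3 months from Volatile.
After 0 months: (1.0000, 0.0000, 0.0000)
After 1 month: (0.4600, 0.2000, 0.3400)
After 2 months: (0.3536, 0.2852, 0.3612)
After 3 months: (0.3281, 0.2992, 0.3727)
P(in Bear after 3 months) = 0.3727

0.3727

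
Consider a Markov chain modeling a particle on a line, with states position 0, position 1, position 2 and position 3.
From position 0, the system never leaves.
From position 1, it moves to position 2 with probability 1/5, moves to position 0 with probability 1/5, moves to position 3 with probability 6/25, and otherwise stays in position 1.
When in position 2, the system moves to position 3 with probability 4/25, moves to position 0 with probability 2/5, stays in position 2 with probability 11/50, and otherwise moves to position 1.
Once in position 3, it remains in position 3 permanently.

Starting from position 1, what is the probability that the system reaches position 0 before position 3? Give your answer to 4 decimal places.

0.5185

Let h(s) be the probability of absorption at position 0 starting from transient state s. Then h(position 0) = 1 and h(position 3) = 0. By first-step analysis:
h(position 1) = 0.2·1 + 0.36·h(position 1) + 0.2·h(position 2) + 0.24·0
h(position 2) = 0.4·1 + 0.22·h(position 1) + 0.22·h(position 2) + 0.16·0
Solving: h(position 1) = 0.5185, h(position 2) = 0.6591.
Starting from position 1, the probability is 0.5185.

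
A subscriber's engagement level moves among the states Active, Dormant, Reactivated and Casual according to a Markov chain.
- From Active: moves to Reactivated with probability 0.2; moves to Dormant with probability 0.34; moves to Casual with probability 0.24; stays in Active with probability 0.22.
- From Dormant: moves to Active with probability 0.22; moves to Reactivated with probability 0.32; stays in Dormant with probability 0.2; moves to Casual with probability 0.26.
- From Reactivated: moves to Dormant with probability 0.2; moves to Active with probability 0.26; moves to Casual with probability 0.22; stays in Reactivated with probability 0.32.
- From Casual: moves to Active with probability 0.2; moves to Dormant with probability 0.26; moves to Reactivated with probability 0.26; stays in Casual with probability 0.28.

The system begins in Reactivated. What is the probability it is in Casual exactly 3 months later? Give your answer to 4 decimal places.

Propagate the distribution vector 3 months from Reactivated.
After 0 months: (0.0000, 0.0000, 1.0000, 0.0000)
After 1 month: (0.2600, 0.2000, 0.3200, 0.2200)
After 2 months: (0.2284, 0.2496, 0.2756, 0.2464)
After 3 months: (0.2261, 0.2468, 0.2778, 0.2493)
P(in Casual after 3 months) = 0.2493

0.2493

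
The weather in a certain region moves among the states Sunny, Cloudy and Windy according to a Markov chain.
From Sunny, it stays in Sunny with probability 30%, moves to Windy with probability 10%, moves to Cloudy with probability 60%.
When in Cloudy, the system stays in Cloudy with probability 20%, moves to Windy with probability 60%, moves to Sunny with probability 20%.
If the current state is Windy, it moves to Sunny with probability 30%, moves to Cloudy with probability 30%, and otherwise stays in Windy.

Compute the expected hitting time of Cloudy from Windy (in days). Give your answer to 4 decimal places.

Let t(s) be the expected number of days to first reach Cloudy from state s, with t(Cloudy) = 0. Conditioning on the first day:
t(Sunny) = 1 + 0.3·t(Sunny) + 0.1·t(Windy)
t(Windy) = 1 + 0.3·t(Sunny) + 0.4·t(Windy)
Solving: t(Sunny) = 1.7949, t(Windy) = 2.5641.
Expected days from Windy to Cloudy: 2.5641.

2.5641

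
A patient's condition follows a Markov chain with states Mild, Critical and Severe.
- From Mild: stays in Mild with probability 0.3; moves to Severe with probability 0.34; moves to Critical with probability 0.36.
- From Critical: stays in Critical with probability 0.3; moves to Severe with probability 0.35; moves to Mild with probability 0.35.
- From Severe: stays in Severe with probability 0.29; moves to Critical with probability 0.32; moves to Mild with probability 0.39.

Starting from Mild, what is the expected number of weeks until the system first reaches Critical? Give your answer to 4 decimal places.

2.8814

Let t(s) be the expected number of weeks to first reach Critical from state s, with t(Critical) = 0. Conditioning on the first week:
t(Mild) = 1 + 0.3·t(Mild) + 0.34·t(Severe)
t(Severe) = 1 + 0.39·t(Mild) + 0.29·t(Severe)
Solving: t(Mild) = 2.8814, t(Severe) = 2.9912.
Expected weeks from Mild to Critical: 2.8814.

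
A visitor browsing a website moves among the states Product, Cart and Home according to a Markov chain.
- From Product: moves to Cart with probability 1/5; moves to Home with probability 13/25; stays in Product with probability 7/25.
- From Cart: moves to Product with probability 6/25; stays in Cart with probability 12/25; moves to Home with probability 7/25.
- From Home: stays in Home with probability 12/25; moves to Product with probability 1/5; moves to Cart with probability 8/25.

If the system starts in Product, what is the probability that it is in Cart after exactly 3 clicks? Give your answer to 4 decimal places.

0.3433

Propagate the distribution vector 3 clicks from Product.
After 0 clicks: (1.0000, 0.0000, 0.0000)
After 1 click: (0.2800, 0.2000, 0.5200)
After 2 clicks: (0.2304, 0.3184, 0.4512)
After 3 clicks: (0.2312, 0.3433, 0.4255)
P(in Cart after 3 clicks) = 0.3433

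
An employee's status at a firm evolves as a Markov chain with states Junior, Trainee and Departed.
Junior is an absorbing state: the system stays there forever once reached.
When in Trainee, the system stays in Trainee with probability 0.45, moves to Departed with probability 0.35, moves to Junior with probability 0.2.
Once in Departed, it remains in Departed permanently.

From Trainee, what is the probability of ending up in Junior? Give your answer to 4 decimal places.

0.3636

Let h(s) be the probability of absorption at Junior starting from transient state s. Then h(Junior) = 1 and h(Departed) = 0. By first-step analysis:
h(Trainee) = 0.2·1 + 0.45·h(Trainee) + 0.35·0
Solving: h(Trainee) = 0.3636.
Starting from Trainee, the probability is 0.3636.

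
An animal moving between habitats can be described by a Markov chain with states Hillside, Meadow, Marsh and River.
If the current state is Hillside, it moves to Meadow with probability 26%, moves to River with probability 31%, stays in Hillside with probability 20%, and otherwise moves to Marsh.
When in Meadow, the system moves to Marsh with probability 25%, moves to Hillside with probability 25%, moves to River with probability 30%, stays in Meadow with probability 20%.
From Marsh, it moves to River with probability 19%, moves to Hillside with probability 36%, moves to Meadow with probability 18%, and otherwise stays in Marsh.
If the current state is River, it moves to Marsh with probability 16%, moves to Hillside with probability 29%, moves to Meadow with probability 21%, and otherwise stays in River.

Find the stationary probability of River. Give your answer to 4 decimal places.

Let the stationary distribution be π with π = πP and π_1 + π_2 + π_3 + π_4 = 1.
π_1 = 0.2·π_1 + 0.25·π_2 + 0.36·π_3 + 0.29·π_4
π_2 = 0.26·π_1 + 0.2·π_2 + 0.18·π_3 + 0.21·π_4
π_3 = 0.23·π_1 + 0.25·π_2 + 0.27·π_3 + 0.16·π_4
Solving with the normalization constraint gives π = (0.2725, 0.2148, 0.2229, 0.2898).
So the stationary probability of River is 0.2898.

0.2898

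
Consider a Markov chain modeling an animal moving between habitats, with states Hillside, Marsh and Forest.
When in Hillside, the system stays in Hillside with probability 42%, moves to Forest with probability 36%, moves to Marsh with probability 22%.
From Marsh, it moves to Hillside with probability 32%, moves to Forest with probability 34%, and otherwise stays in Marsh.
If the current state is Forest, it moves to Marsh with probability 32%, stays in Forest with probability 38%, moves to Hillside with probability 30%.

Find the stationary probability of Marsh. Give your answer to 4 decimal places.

0.2911

Let the stationary distribution be π with π = πP and π_1 + π_2 + π_3 = 1.
π_1 = 0.42·π_1 + 0.32·π_2 + 0.3·π_3
π_2 = 0.22·π_1 + 0.34·π_2 + 0.32·π_3
Solving with the normalization constraint gives π = (0.3475, 0.2911, 0.3614).
So the stationary probability of Marsh is 0.2911.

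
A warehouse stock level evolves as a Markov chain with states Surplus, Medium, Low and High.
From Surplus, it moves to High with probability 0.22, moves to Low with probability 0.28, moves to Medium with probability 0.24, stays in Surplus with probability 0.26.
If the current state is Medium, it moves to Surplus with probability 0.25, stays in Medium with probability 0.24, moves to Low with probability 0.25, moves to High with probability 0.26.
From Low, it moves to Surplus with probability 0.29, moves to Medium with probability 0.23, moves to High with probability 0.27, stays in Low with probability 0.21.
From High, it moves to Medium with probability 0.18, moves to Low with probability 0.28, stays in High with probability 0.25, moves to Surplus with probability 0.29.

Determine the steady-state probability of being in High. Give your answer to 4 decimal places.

0.2491

Let the stationary distribution be π with π = πP and π_1 + π_2 + π_3 + π_4 = 1.
π_1 = 0.26·π_1 + 0.25·π_2 + 0.29·π_3 + 0.29·π_4
π_2 = 0.24·π_1 + 0.24·π_2 + 0.23·π_3 + 0.18·π_4
π_3 = 0.28·π_1 + 0.25·π_2 + 0.21·π_3 + 0.28·π_4
Solving with the normalization constraint gives π = (0.2729, 0.2225, 0.2554, 0.2491).
So the stationary probability of High is 0.2491.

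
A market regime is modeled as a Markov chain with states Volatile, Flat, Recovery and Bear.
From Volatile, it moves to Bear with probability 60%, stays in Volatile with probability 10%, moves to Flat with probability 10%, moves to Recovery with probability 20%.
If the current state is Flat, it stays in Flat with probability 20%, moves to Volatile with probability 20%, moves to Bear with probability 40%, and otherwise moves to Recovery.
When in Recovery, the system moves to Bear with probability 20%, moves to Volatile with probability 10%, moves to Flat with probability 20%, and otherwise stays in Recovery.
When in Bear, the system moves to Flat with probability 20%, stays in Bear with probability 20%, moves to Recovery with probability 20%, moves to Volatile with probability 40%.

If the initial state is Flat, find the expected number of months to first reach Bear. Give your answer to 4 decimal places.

2.6736

Let t(s) be the expected number of months to first reach Bear from state s, with t(Bear) = 0. Conditioning on the first month:
t(Volatile) = 1 + 0.1·t(Volatile) + 0.1·t(Flat) + 0.2·t(Recovery)
t(Flat) = 1 + 0.2·t(Volatile) + 0.2·t(Flat) + 0.2·t(Recovery)
t(Recovery) = 1 + 0.1·t(Volatile) + 0.2·t(Flat) + 0.5·t(Recovery)
Solving: t(Volatile) = 2.1875, t(Flat) = 2.6736, t(Recovery) = 3.5069.
Expected months from Flat to Bear: 2.6736.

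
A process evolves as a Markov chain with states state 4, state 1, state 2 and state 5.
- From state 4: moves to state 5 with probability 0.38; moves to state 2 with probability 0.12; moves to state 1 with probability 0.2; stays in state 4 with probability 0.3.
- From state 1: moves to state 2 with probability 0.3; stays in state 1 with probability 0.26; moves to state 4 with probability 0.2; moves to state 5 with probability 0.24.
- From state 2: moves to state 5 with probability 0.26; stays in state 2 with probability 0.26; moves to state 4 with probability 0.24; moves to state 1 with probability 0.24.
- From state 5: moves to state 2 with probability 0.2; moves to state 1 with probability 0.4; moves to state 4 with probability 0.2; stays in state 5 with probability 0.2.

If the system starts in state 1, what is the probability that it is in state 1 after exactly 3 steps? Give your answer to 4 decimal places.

0.2785

Propagate the distribution vector 3 steps from state 1.
After 0 steps: (0.0000, 1.0000, 0.0000, 0.0000)
After 1 step: (0.2000, 0.2600, 0.3000, 0.2400)
After 2 steps: (0.2320, 0.2756, 0.2280, 0.2644)
After 3 steps: (0.2323, 0.2785, 0.2227, 0.2665)
P(in state 1 after 3 steps) = 0.2785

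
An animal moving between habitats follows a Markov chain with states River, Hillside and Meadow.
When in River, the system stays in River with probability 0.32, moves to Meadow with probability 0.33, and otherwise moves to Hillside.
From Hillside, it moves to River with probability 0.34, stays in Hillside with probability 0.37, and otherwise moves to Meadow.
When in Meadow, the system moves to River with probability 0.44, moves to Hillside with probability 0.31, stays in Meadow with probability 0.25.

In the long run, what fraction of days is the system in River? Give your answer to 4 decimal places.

Let the stationary distribution be π with π = πP and π_1 + π_2 + π_3 = 1.
π_1 = 0.32·π_1 + 0.34·π_2 + 0.44·π_3
π_2 = 0.35·π_1 + 0.37·π_2 + 0.31·π_3
Solving with the normalization constraint gives π = (0.3620, 0.3452, 0.2928).
So the stationary probability of River is 0.3620.

0.3620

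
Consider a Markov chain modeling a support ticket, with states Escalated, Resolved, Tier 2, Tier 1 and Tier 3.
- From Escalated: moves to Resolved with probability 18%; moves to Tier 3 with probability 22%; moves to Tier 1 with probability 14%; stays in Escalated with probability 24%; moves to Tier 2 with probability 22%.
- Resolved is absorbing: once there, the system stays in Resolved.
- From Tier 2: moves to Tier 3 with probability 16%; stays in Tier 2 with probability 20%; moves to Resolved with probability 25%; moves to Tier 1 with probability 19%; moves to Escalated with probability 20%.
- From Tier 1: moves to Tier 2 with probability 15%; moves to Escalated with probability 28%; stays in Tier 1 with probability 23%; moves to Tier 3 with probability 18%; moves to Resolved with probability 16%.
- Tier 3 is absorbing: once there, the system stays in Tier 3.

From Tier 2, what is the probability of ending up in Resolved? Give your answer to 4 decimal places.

Let h(s) be the probability of absorption at Resolved starting from transient state s. Then h(Resolved) = 1 and h(Tier 3) = 0. By first-step analysis:
h(Escalated) = 0.24·h(Escalated) + 0.18·1 + 0.22·h(Tier 2) + 0.14·h(Tier 1) + 0.22·0
h(Tier 2) = 0.2·h(Escalated) + 0.25·1 + 0.2·h(Tier 2) + 0.19·h(Tier 1) + 0.16·0
h(Tier 1) = 0.28·h(Escalated) + 0.16·1 + 0.15·h(Tier 2) + 0.23·h(Tier 1) + 0.18·0
Solving: h(Escalated) = 0.4871, h(Tier 2) = 0.5512, h(Tier 1) = 0.4923.
Starting from Tier 2, the probability is 0.5512.

0.5512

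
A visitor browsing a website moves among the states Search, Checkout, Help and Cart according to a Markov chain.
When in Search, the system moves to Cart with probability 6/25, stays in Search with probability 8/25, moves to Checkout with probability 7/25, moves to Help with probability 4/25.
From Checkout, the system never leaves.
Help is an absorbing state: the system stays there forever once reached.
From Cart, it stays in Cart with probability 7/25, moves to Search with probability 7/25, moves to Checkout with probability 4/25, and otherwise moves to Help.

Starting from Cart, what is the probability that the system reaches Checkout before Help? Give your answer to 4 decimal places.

0.4432

Let h(s) be the probability of absorption at Checkout starting from transient state s. Then h(Checkout) = 1 and h(Help) = 0. By first-step analysis:
h(Search) = 0.32·h(Search) + 0.28·1 + 0.16·0 + 0.24·h(Cart)
h(Cart) = 0.28·h(Search) + 0.16·1 + 0.28·0 + 0.28·h(Cart)
Solving: h(Search) = 0.5682, h(Cart) = 0.4432.
Starting from Cart, the probability is 0.4432.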